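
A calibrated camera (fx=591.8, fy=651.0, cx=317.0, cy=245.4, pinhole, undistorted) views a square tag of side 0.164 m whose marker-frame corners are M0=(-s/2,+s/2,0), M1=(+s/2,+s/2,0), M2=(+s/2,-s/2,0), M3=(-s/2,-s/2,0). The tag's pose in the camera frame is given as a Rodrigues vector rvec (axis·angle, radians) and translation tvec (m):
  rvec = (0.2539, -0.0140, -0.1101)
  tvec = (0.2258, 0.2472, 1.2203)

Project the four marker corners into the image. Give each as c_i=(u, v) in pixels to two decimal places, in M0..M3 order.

Intrinsics K: fx=591.8, fy=651.0, cx=317.0, cy=245.4
Marker side s = 0.164 m; corners in marker frame (Z=0):
  M0 = (-0.0820, +0.0820, 0)
  M1 = (+0.0820, +0.0820, 0)
  M2 = (+0.0820, -0.0820, 0)
  M3 = (-0.0820, -0.0820, 0)
rvec = (0.2539, -0.0140, -0.1101), |rvec| = θ = 0.27710 rad = 15.877°
Rodrigues: sinθ=0.27357, 1−cosθ=0.03815; R = I + sinθ·[k]× + (1−cosθ)·[k]×²:
    [+0.99388 +0.10693 -0.02771]
    [-0.11046 +0.96195 -0.24990]
    [-0.00007 +0.25143 +0.96788]
t = (0.2258, 0.2472, 1.2203) m
M0: Pc = R·M0+t = (+0.15307, +0.33514, +1.24092); u = 591.8·(+0.15307)/1.24092 + 317.0 = 389.9996, v = 651.0·(+0.33514)/1.24092 + 245.4 = 421.2166
M1: Pc = R·M1+t = (+0.31607, +0.31702, +1.24091); u = 591.8·(+0.31607)/1.24091 + 317.0 = 467.7344, v = 651.0·(+0.31702)/1.24091 + 245.4 = 411.7143
M2: Pc = R·M2+t = (+0.29853, +0.15926, +1.19968); u = 591.8·(+0.29853)/1.19968 + 317.0 = 464.2646, v = 651.0·(+0.15926)/1.19968 + 245.4 = 331.8229
M3: Pc = R·M3+t = (+0.13553, +0.17738, +1.19969); u = 591.8·(+0.13553)/1.19969 + 317.0 = 383.8580, v = 651.0·(+0.17738)/1.19969 + 245.4 = 341.6525

c0=(390.00, 421.22) c1=(467.73, 411.71) c2=(464.26, 331.82) c3=(383.86, 341.65)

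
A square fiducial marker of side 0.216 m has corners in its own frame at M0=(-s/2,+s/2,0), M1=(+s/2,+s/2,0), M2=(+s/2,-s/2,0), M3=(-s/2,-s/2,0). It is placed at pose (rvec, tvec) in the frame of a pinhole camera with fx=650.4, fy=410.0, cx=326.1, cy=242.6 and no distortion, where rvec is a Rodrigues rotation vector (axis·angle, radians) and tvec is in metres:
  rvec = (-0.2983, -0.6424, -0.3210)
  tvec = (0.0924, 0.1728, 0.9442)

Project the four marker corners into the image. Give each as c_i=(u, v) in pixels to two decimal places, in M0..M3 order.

Intrinsics K: fx=650.4, fy=410.0, cx=326.1, cy=242.6
Marker side s = 0.216 m; corners in marker frame (Z=0):
  M0 = (-0.1080, +0.1080, 0)
  M1 = (+0.1080, +0.1080, 0)
  M2 = (+0.1080, -0.1080, 0)
  M3 = (-0.1080, -0.1080, 0)
rvec = (-0.2983, -0.6424, -0.3210), |rvec| = θ = 0.77763 rad = 44.555°
Rodrigues: sinθ=0.70159, 1−cosθ=0.28742; R = I + sinθ·[k]× + (1−cosθ)·[k]×²:
    [+0.75488 +0.38069 -0.53407]
    [-0.19853 +0.90873 +0.36715]
    [+0.62510 -0.17112 +0.76156]
t = (0.0924, 0.1728, 0.9442) m
M0: Pc = R·M0+t = (+0.05199, +0.29238, +0.85821); u = 650.4·(+0.05199)/0.85821 + 326.1 = 365.4999, v = 410.0·(+0.29238)/0.85821 + 242.6 = 382.2834
M1: Pc = R·M1+t = (+0.21504, +0.24950, +0.99323); u = 650.4·(+0.21504)/0.99323 + 326.1 = 466.9164, v = 410.0·(+0.24950)/0.99323 + 242.6 = 345.5929
M2: Pc = R·M2+t = (+0.13281, +0.05322, +1.03019); u = 650.4·(+0.13281)/1.03019 + 326.1 = 409.9491, v = 410.0·(+0.05322)/1.03019 + 242.6 = 263.7791
M3: Pc = R·M3+t = (-0.03024, +0.09610, +0.89517); u = 650.4·(-0.03024)/0.89517 + 326.1 = 304.1275, v = 410.0·(+0.09610)/0.89517 + 242.6 = 286.6144

c0=(365.50, 382.28) c1=(466.92, 345.59) c2=(409.95, 263.78) c3=(304.13, 286.61)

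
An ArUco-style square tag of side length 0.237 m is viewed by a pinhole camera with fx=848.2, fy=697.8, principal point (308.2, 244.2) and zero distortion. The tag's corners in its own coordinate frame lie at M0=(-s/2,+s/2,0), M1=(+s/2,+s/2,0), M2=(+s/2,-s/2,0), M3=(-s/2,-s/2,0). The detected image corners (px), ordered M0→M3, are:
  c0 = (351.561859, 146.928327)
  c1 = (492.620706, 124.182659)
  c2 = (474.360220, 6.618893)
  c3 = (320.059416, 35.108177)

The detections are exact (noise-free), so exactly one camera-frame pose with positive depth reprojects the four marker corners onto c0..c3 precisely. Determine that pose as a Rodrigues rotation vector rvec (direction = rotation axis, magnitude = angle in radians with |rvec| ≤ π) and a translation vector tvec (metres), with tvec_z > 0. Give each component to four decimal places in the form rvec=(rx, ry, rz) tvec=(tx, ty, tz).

rvec=(0.5903, 0.1113, -0.2151) tvec=(0.1610, -0.3161, 1.3524)

Intrinsics K: fx=848.2, fy=697.8, cx=308.2, cy=244.2
Marker side s = 0.237 m; corners in marker frame (Z=0):
  M0 = (-0.1185, +0.1185, 0)
  M1 = (+0.1185, +0.1185, 0)
  M2 = (+0.1185, -0.1185, 0)
  M3 = (-0.1185, -0.1185, 0)
Detected image corners:
  c0 = (351.561859, 146.928327) px
  c1 = (492.620706, 124.182659) px
  c2 = (474.360220, 6.618893) px
  c3 = (320.059416, 35.108177) px
Planar DLT: solve 8×8 A·h = b for H (H[2,2]=1):
  H  [+571.74251 +268.81092 +409.16943]
  H  [-117.07484 +514.95686 +81.10591]
  H  [-0.12220 +0.39893 +1.00000]
B = K⁻¹H; ‖b₁‖=0.739429, ‖b₂‖=0.739429; λ = 2/(‖b₁‖+‖b₂‖) = 1.352394, sign → tz>0 ⇒ λ=+1.352394
r₁ = λ·B[:,0] = (+0.97165,-0.16907,-0.16526); r₂ = λ·B[:,1] = (+0.23257,+0.80922,+0.53951)
r₃ = r₁×r₂ = (+0.04252,-0.56265,+0.82560); SVD([r₁ r₂ r₃]) → R = UVᵀ:
  R  [+0.97165 +0.23257 +0.04252]
  R  [-0.16907 +0.80922 -0.56265]
  R  [-0.16526 +0.53951 +0.82560]
t = (+0.16099, -0.31609, +1.35239) m
tr R = 2.606478; θ = arccos((tr R − 1)/2) = 0.638083 rad = 36.559°
axis k = ((R−Rᵀ)₃₂, (R−Rᵀ)₁₃, (R−Rᵀ)₂₁) / (2 sinθ) = (+0.925160, +0.174412, -0.337134)
rvec = θ·k = (+0.590329, +0.111289, -0.215119)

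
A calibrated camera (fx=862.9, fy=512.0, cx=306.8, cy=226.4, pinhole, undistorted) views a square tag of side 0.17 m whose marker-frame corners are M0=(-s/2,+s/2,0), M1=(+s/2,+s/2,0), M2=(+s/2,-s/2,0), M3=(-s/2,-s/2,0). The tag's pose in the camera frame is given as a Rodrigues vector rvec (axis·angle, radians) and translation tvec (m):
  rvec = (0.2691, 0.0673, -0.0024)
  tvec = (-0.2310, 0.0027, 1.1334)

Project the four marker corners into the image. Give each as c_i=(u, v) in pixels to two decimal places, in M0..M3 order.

c0=(72.93, 263.46) c1=(197.86, 264.32) c2=(191.90, 189.95) c3=(61.98, 189.80)

Intrinsics K: fx=862.9, fy=512.0, cx=306.8, cy=226.4
Marker side s = 0.17 m; corners in marker frame (Z=0):
  M0 = (-0.0850, +0.0850, 0)
  M1 = (+0.0850, +0.0850, 0)
  M2 = (+0.0850, -0.0850, 0)
  M3 = (-0.0850, -0.0850, 0)
rvec = (0.2691, 0.0673, -0.0024), |rvec| = θ = 0.27740 rad = 15.894°
Rodrigues: sinθ=0.27385, 1−cosθ=0.03823; R = I + sinθ·[k]× + (1−cosθ)·[k]×²:
    [+0.99775 +0.01137 +0.06612]
    [+0.00663 +0.96402 -0.26574]
    [-0.06676 +0.26558 +0.96177]
t = (-0.2310, 0.0027, 1.1334) m
M0: Pc = R·M0+t = (-0.31484, +0.08408, +1.16165); u = 862.9·(-0.31484)/1.16165 + 306.8 = 72.9278, v = 512.0·(+0.08408)/1.16165 + 226.4 = 263.4578
M1: Pc = R·M1+t = (-0.14523, +0.08521, +1.15030); u = 862.9·(-0.14523)/1.15030 + 306.8 = 197.8589, v = 512.0·(+0.08521)/1.15030 + 226.4 = 264.3249
M2: Pc = R·M2+t = (-0.14716, -0.07868, +1.10515); u = 862.9·(-0.14716)/1.10515 + 306.8 = 191.8995, v = 512.0·(-0.07868)/1.10515 + 226.4 = 189.9494
M3: Pc = R·M3+t = (-0.31677, -0.07981, +1.11650); u = 862.9·(-0.31677)/1.11650 + 306.8 = 61.9771, v = 512.0·(-0.07981)/1.11650 + 226.4 = 189.8033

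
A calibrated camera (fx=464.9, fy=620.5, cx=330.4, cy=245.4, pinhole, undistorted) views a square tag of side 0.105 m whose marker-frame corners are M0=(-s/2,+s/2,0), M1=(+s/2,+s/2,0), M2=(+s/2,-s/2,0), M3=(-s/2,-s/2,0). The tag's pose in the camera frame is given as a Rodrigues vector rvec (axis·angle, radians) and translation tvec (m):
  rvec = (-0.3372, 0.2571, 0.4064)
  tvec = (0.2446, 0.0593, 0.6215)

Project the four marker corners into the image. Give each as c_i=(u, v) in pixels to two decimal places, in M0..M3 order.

Intrinsics K: fx=464.9, fy=620.5, cx=330.4, cy=245.4
Marker side s = 0.105 m; corners in marker frame (Z=0):
  M0 = (-0.0525, +0.0525, 0)
  M1 = (+0.0525, +0.0525, 0)
  M2 = (+0.0525, -0.0525, 0)
  M3 = (-0.0525, -0.0525, 0)
rvec = (-0.3372, 0.2571, 0.4064), |rvec| = θ = 0.58734 rad = 33.652°
Rodrigues: sinθ=0.55415, 1−cosθ=0.16758; R = I + sinθ·[k]× + (1−cosθ)·[k]×²:
    [+0.88766 -0.42555 +0.17600]
    [+0.34132 +0.86453 +0.36890]
    [-0.30914 -0.26739 +0.91265]
t = (0.2446, 0.0593, 0.6215) m
M0: Pc = R·M0+t = (+0.17566, +0.08677, +0.62369); u = 464.9·(+0.17566)/0.62369 + 330.4 = 461.3345, v = 620.5·(+0.08677)/0.62369 + 245.4 = 331.7245
M1: Pc = R·M1+t = (+0.26886, +0.12261, +0.59123); u = 464.9·(+0.26886)/0.59123 + 330.4 = 541.8115, v = 620.5·(+0.12261)/0.59123 + 245.4 = 374.0765
M2: Pc = R·M2+t = (+0.31354, +0.03183, +0.61931); u = 464.9·(+0.31354)/0.61931 + 330.4 = 565.7696, v = 620.5·(+0.03183)/0.61931 + 245.4 = 277.2927
M3: Pc = R·M3+t = (+0.22034, -0.00401, +0.65177); u = 464.9·(+0.22034)/0.65177 + 330.4 = 487.5661, v = 620.5·(-0.00401)/0.65177 + 245.4 = 241.5852

c0=(461.33, 331.72) c1=(541.81, 374.08) c2=(565.77, 277.29) c3=(487.57, 241.59)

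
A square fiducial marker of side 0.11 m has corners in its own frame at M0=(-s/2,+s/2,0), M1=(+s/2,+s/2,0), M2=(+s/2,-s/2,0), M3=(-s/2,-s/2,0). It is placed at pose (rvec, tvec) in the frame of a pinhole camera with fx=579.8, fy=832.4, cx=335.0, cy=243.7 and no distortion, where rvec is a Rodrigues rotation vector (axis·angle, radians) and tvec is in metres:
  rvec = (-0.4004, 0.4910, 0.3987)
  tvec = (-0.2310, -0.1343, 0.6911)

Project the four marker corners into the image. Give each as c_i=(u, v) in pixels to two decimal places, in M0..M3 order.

c0=(87.77, 122.72) c1=(145.52, 149.98) c2=(196.82, 39.49) c3=(137.39, 21.98)

Intrinsics K: fx=579.8, fy=832.4, cx=335.0, cy=243.7
Marker side s = 0.11 m; corners in marker frame (Z=0):
  M0 = (-0.0550, +0.0550, 0)
  M1 = (+0.0550, +0.0550, 0)
  M2 = (+0.0550, -0.0550, 0)
  M3 = (-0.0550, -0.0550, 0)
rvec = (-0.4004, 0.4910, 0.3987), |rvec| = θ = 0.74857 rad = 42.890°
Rodrigues: sinθ=0.68059, 1−cosθ=0.26734; R = I + sinθ·[k]× + (1−cosθ)·[k]×²:
    [+0.80915 -0.45629 +0.37025]
    [+0.26870 +0.84768 +0.45743]
    [-0.52257 -0.27064 +0.80850]
t = (-0.2310, -0.1343, 0.6911) m
M0: Pc = R·M0+t = (-0.30060, -0.10246, +0.70496); u = 579.8·(-0.30060)/0.70496 + 335.0 = 87.7687, v = 832.4·(-0.10246)/0.70496 + 243.7 = 122.7213
M1: Pc = R·M1+t = (-0.21159, -0.07290, +0.64747); u = 579.8·(-0.21159)/0.64747 + 335.0 = 145.5227, v = 832.4·(-0.07290)/0.64747 + 243.7 = 149.9797
M2: Pc = R·M2+t = (-0.16140, -0.16614, +0.67724); u = 579.8·(-0.16140)/0.67724 + 335.0 = 196.8217, v = 832.4·(-0.16614)/0.67724 + 243.7 = 39.4930
M3: Pc = R·M3+t = (-0.25041, -0.19570, +0.73473); u = 579.8·(-0.25041)/0.73473 + 335.0 = 137.3944, v = 832.4·(-0.19570)/0.73473 + 243.7 = 21.9833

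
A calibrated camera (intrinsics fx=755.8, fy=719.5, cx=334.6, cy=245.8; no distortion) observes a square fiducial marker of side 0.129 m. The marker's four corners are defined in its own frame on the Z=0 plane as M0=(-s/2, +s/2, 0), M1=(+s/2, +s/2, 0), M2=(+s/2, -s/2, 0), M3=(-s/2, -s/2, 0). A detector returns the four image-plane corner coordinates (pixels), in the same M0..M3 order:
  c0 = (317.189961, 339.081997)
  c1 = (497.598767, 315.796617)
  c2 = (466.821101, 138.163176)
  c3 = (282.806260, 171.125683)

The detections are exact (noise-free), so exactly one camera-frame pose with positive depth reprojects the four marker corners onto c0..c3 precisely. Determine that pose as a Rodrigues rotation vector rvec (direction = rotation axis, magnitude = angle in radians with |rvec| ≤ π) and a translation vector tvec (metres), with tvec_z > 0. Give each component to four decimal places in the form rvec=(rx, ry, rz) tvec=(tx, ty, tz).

Intrinsics K: fx=755.8, fy=719.5, cx=334.6, cy=245.8
Marker side s = 0.129 m; corners in marker frame (Z=0):
  M0 = (-0.0645, +0.0645, 0)
  M1 = (+0.0645, +0.0645, 0)
  M2 = (+0.0645, -0.0645, 0)
  M3 = (-0.0645, -0.0645, 0)
Detected image corners:
  c0 = (317.189961, 339.081997) px
  c1 = (497.598767, 315.796617) px
  c2 = (466.821101, 138.163176) px
  c3 = (282.806260, 171.125683) px
Planar DLT: solve 8×8 A·h = b for H (H[2,2]=1):
  H  [+1256.79111 +340.72718 +389.00351]
  H  [-313.30911 +1392.64869 +242.65358]
  H  [-0.39760 +0.22451 +1.00000]
B = K⁻¹H; ‖b₁‖=1.905083, ‖b₂‖=1.905083; λ = 2/(‖b₁‖+‖b₂‖) = 0.524911, sign → tz>0 ⇒ λ=+0.524911
r₁ = λ·B[:,0] = (+0.96525,-0.15728,-0.20870); r₂ = λ·B[:,1] = (+0.18447,+0.97575,+0.11785)
r₃ = r₁×r₂ = (+0.18511,-0.15225,+0.97085); SVD([r₁ r₂ r₃]) → R = UVᵀ:
  R  [+0.96525 +0.18447 +0.18511]
  R  [-0.15728 +0.97575 -0.15225]
  R  [-0.20870 +0.11785 +0.97085]
t = (+0.03778, -0.00230, +0.52491) m
tr R = 2.911851; θ = arccos((tr R − 1)/2) = 0.298001 rad = 17.074°
axis k = ((R−Rᵀ)₃₂, (R−Rᵀ)₁₃, (R−Rᵀ)₂₁) / (2 sinθ) = (+0.459957, +0.670634, -0.581970)
rvec = θ·k = (+0.137067, +0.199849, -0.173427)

rvec=(0.1371, 0.1998, -0.1734) tvec=(0.0378, -0.0023, 0.5249)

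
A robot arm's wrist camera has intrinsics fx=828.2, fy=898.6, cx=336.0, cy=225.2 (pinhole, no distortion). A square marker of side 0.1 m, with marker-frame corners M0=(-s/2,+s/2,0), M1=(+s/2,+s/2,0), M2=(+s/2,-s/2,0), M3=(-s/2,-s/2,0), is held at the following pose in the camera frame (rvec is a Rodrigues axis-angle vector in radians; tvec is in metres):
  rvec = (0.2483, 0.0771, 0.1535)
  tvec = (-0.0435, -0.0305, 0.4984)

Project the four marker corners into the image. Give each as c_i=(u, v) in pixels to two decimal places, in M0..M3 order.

c0=(175.04, 241.56) c1=(333.85, 270.16) c2=(358.04, 94.32) c3=(190.80, 66.31)

Intrinsics K: fx=828.2, fy=898.6, cx=336.0, cy=225.2
Marker side s = 0.1 m; corners in marker frame (Z=0):
  M0 = (-0.0500, +0.0500, 0)
  M1 = (+0.0500, +0.0500, 0)
  M2 = (+0.0500, -0.0500, 0)
  M3 = (-0.0500, -0.0500, 0)
rvec = (0.2483, 0.0771, 0.1535), |rvec| = θ = 0.30193 rad = 17.299°
Rodrigues: sinθ=0.29736, 1−cosθ=0.04523; R = I + sinθ·[k]× + (1−cosθ)·[k]×²:
    [+0.98536 -0.14168 +0.09485]
    [+0.16068 +0.95772 -0.23867]
    [-0.05702 +0.25042 +0.96646]
t = (-0.0435, -0.0305, 0.4984) m
M0: Pc = R·M0+t = (-0.09985, +0.00935, +0.51377); u = 828.2·(-0.09985)/0.51377 + 336.0 = 175.0389, v = 898.6·(+0.00935)/0.51377 + 225.2 = 241.5566
M1: Pc = R·M1+t = (-0.00132, +0.02542, +0.50807); u = 828.2·(-0.00132)/0.50807 + 336.0 = 333.8548, v = 898.6·(+0.02542)/0.50807 + 225.2 = 270.1586
M2: Pc = R·M2+t = (+0.01285, -0.07035, +0.48303); u = 828.2·(+0.01285)/0.48303 + 336.0 = 358.0358, v = 898.6·(-0.07035)/0.48303 + 225.2 = 94.3211
M3: Pc = R·M3+t = (-0.08568, -0.08642, +0.48873); u = 828.2·(-0.08568)/0.48873 + 336.0 = 190.8003, v = 898.6·(-0.08642)/0.48873 + 225.2 = 66.3052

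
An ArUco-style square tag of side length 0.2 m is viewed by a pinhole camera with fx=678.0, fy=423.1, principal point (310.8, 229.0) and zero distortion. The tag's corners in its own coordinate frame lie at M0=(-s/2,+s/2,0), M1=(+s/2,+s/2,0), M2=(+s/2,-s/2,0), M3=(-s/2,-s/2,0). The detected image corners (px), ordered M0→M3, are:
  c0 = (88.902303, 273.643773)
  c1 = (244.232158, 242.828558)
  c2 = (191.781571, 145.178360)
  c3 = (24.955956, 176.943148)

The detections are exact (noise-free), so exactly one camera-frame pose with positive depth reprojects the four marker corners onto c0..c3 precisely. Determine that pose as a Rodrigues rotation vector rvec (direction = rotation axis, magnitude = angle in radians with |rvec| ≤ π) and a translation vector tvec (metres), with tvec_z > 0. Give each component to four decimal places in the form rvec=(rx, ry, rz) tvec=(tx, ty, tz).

Intrinsics K: fx=678.0, fy=423.1, cx=310.8, cy=229.0
Marker side s = 0.2 m; corners in marker frame (Z=0):
  M0 = (-0.1000, +0.1000, 0)
  M1 = (+0.1000, +0.1000, 0)
  M2 = (+0.1000, -0.1000, 0)
  M3 = (-0.1000, -0.1000, 0)
Detected image corners:
  c0 = (88.902303, 273.643773) px
  c1 = (244.232158, 242.828558) px
  c2 = (191.781571, 145.178360) px
  c3 = (24.955956, 176.943148) px
Planar DLT: solve 8×8 A·h = b for H (H[2,2]=1):
  H  [+812.55706 +336.93792 +138.92063]
  H  [-143.96775 +556.22067 +211.18585]
  H  [+0.05916 +0.33546 +1.00000]
B = K⁻¹H; ‖b₁‖=1.230505, ‖b₂‖=1.230505; λ = 2/(‖b₁‖+‖b₂‖) = 0.812675, sign → tz>0 ⇒ λ=+0.812675
r₁ = λ·B[:,0] = (+0.95192,-0.30255,+0.04808); r₂ = λ·B[:,1] = (+0.27889,+0.92081,+0.27262)
r₃ = r₁×r₂ = (-0.12675,-0.24611,+0.96092); SVD([r₁ r₂ r₃]) → R = UVᵀ:
  R  [+0.95192 +0.27889 -0.12675]
  R  [-0.30255 +0.92081 -0.24611]
  R  [+0.04808 +0.27262 +0.96092]
t = (-0.20602, -0.03422, +0.81267) m
tr R = 2.833652; θ = arccos((tr R − 1)/2) = 0.410740 rad = 23.534°
axis k = ((R−Rᵀ)₃₂, (R−Rᵀ)₁₃, (R−Rᵀ)₂₁) / (2 sinθ) = (+0.649570, -0.218926, -0.728100)
rvec = θ·k = (+0.266804, -0.089922, -0.299059)

rvec=(0.2668, -0.0899, -0.2991) tvec=(-0.2060, -0.0342, 0.8127)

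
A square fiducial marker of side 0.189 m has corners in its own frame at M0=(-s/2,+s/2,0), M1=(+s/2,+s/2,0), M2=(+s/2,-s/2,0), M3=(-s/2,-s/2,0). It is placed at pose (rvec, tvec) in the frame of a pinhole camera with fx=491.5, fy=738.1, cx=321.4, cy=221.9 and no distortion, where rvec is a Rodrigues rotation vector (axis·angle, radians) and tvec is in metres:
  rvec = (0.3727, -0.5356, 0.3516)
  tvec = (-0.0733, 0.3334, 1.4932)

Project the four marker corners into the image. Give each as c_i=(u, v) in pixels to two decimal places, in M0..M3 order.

Intrinsics K: fx=491.5, fy=738.1, cx=321.4, cy=221.9
Marker side s = 0.189 m; corners in marker frame (Z=0):
  M0 = (-0.0945, +0.0945, 0)
  M1 = (+0.0945, +0.0945, 0)
  M2 = (+0.0945, -0.0945, 0)
  M3 = (-0.0945, -0.0945, 0)
rvec = (0.3727, -0.5356, 0.3516), |rvec| = θ = 0.74121 rad = 42.468°
Rodrigues: sinθ=0.67518, 1−cosθ=0.26235; R = I + sinθ·[k]× + (1−cosθ)·[k]×²:
    [+0.80398 -0.41560 -0.42531]
    [+0.22496 +0.87464 -0.42942]
    [+0.55046 +0.24957 +0.79668]
t = (-0.0733, 0.3334, 1.4932) m
M0: Pc = R·M0+t = (-0.18855, +0.39479, +1.46477); u = 491.5·(-0.18855)/1.46477 + 321.4 = 258.1322, v = 738.1·(+0.39479)/1.46477 + 221.9 = 420.8383
M1: Pc = R·M1+t = (-0.03660, +0.43731, +1.56880); u = 491.5·(-0.03660)/1.56880 + 321.4 = 309.9340, v = 738.1·(+0.43731)/1.56880 + 221.9 = 427.6489
M2: Pc = R·M2+t = (+0.04195, +0.27201, +1.52163); u = 491.5·(+0.04195)/1.52163 + 321.4 = 334.9503, v = 738.1·(+0.27201)/1.52163 + 221.9 = 353.8417
M3: Pc = R·M3+t = (-0.11000, +0.22949, +1.41760); u = 491.5·(-0.11000)/1.41760 + 321.4 = 283.2608, v = 738.1·(+0.22949)/1.41760 + 221.9 = 341.3878

c0=(258.13, 420.84) c1=(309.93, 427.65) c2=(334.95, 353.84) c3=(283.26, 341.39)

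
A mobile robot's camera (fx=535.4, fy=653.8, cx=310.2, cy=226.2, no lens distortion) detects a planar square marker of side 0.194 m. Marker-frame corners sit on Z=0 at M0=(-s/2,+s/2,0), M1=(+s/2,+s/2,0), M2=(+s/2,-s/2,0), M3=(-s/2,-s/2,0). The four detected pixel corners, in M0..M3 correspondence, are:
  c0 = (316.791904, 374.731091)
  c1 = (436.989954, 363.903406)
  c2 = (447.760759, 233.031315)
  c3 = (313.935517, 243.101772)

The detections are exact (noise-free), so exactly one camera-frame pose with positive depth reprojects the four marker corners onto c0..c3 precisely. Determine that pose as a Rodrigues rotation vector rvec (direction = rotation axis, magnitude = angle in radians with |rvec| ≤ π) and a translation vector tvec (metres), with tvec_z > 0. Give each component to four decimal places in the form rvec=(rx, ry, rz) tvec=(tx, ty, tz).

Intrinsics K: fx=535.4, fy=653.8, cx=310.2, cy=226.2
Marker side s = 0.194 m; corners in marker frame (Z=0):
  M0 = (-0.0970, +0.0970, 0)
  M1 = (+0.0970, +0.0970, 0)
  M2 = (+0.0970, -0.0970, 0)
  M3 = (-0.0970, -0.0970, 0)
Detected image corners:
  c0 = (316.791904, 374.731091) px
  c1 = (436.989954, 363.903406) px
  c2 = (447.760759, 233.031315) px
  c3 = (313.935517, 243.101772) px
Planar DLT: solve 8×8 A·h = b for H (H[2,2]=1):
  H  [+680.82504 +189.75521 +379.21849]
  H  [-31.50799 +845.19127 +307.18959]
  H  [+0.07395 +0.55535 +1.00000]
B = K⁻¹H; ‖b₁‖=1.233206, ‖b₂‖=1.233206; λ = 2/(‖b₁‖+‖b₂‖) = 0.810895, sign → tz>0 ⇒ λ=+0.810895
r₁ = λ·B[:,0] = (+0.99641,-0.05983,+0.05997); r₂ = λ·B[:,1] = (+0.02648,+0.89247,+0.45033)
r₃ = r₁×r₂ = (-0.08046,-0.44712,+0.89085); SVD([r₁ r₂ r₃]) → R = UVᵀ:
  R  [+0.99641 +0.02648 -0.08046]
  R  [-0.05983 +0.89247 -0.44712]
  R  [+0.05997 +0.45033 +0.89085]
t = (+0.10453, +0.10045, +0.81089) m
tr R = 2.779721; θ = arccos((tr R − 1)/2) = 0.473757 rad = 27.144°
axis k = ((R−Rᵀ)₃₂, (R−Rᵀ)₁₃, (R−Rᵀ)₂₁) / (2 sinθ) = (+0.983549, -0.153898, -0.094589)
rvec = θ·k = (+0.465963, -0.072910, -0.044812)

rvec=(0.4660, -0.0729, -0.0448) tvec=(0.1045, 0.1004, 0.8109)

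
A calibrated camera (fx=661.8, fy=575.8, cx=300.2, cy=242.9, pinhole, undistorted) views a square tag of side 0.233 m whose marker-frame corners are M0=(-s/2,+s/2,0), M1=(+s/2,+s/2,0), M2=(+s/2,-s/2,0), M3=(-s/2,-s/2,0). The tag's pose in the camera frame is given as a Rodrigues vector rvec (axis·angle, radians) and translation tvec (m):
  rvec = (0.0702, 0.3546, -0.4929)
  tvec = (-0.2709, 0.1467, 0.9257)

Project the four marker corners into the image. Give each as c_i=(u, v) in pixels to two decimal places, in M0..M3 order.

c0=(86.57, 423.07) c1=(210.31, 371.20) c2=(128.22, 237.50) c3=(11.94, 300.38)

Intrinsics K: fx=661.8, fy=575.8, cx=300.2, cy=242.9
Marker side s = 0.233 m; corners in marker frame (Z=0):
  M0 = (-0.1165, +0.1165, 0)
  M1 = (+0.1165, +0.1165, 0)
  M2 = (+0.1165, -0.1165, 0)
  M3 = (-0.1165, -0.1165, 0)
rvec = (0.0702, 0.3546, -0.4929), |rvec| = θ = 0.61124 rad = 35.022°
Rodrigues: sinθ=0.57389, 1−cosθ=0.18107; R = I + sinθ·[k]× + (1−cosθ)·[k]×²:
    [+0.82132 +0.47484 +0.31616]
    [-0.45071 +0.87987 -0.15061]
    [-0.34970 -0.01879 +0.93667]
t = (-0.2709, 0.1467, 0.9257) m
M0: Pc = R·M0+t = (-0.31127, +0.30171, +0.96425); u = 661.8·(-0.31127)/0.96425 + 300.2 = 86.5673, v = 575.8·(+0.30171)/0.96425 + 242.9 = 423.0673
M1: Pc = R·M1+t = (-0.11990, +0.19670, +0.88277); u = 661.8·(-0.11990)/0.88277 + 300.2 = 210.3149, v = 575.8·(+0.19670)/0.88277 + 242.9 = 371.1986
M2: Pc = R·M2+t = (-0.23053, -0.00831, +0.88715); u = 661.8·(-0.23053)/0.88715 + 300.2 = 128.2247, v = 575.8·(-0.00831)/0.88715 + 242.9 = 237.5045
M3: Pc = R·M3+t = (-0.42190, +0.09670, +0.96863); u = 661.8·(-0.42190)/0.96863 + 300.2 = 11.9418, v = 575.8·(+0.09670)/0.96863 + 242.9 = 300.3848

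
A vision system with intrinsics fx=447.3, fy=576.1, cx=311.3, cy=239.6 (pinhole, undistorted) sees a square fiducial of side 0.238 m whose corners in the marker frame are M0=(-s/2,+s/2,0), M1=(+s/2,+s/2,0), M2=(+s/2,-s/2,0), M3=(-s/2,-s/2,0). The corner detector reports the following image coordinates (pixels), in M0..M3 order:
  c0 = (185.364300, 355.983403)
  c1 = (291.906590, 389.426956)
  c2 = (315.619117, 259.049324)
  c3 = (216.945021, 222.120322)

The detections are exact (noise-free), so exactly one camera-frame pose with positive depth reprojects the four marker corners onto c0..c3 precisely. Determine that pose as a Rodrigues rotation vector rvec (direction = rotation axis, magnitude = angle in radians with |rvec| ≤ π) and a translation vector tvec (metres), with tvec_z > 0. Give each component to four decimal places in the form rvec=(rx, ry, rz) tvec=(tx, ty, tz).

rvec=(-0.2529, -0.2232, 0.2595) tvec=(-0.1286, 0.1138, 1.0040)

Intrinsics K: fx=447.3, fy=576.1, cx=311.3, cy=239.6
Marker side s = 0.238 m; corners in marker frame (Z=0):
  M0 = (-0.1190, +0.1190, 0)
  M1 = (+0.1190, +0.1190, 0)
  M2 = (+0.1190, -0.1190, 0)
  M3 = (-0.1190, -0.1190, 0)
Detected image corners:
  c0 = (185.364300, 355.983403) px
  c1 = (291.906590, 389.426956) px
  c2 = (315.619117, 259.049324) px
  c3 = (216.945021, 222.120322) px
Planar DLT: solve 8×8 A·h = b for H (H[2,2]=1):
  H  [+476.91251 -184.66081 +254.02764]
  H  [+204.34365 +471.32864 +304.88497]
  H  [+0.18348 -0.27276 +1.00000]
B = K⁻¹H; ‖b₁‖=0.995973, ‖b₂‖=0.995973; λ = 2/(‖b₁‖+‖b₂‖) = 1.004043, sign → tz>0 ⇒ λ=+1.004043
r₁ = λ·B[:,0] = (+0.94230,+0.27952,+0.18423); r₂ = λ·B[:,1] = (-0.22391,+0.93534,-0.27386)
r₃ = r₁×r₂ = (-0.24886,+0.21681,+0.94396); SVD([r₁ r₂ r₃]) → R = UVᵀ:
  R  [+0.94230 -0.22391 -0.24886]
  R  [+0.27952 +0.93534 +0.21681]
  R  [+0.18423 -0.27386 +0.94396]
t = (-0.12856, +0.11378, +1.00404) m
tr R = 2.821605; θ = arccos((tr R − 1)/2) = 0.425573 rad = 24.384°
axis k = ((R−Rᵀ)₃₂, (R−Rᵀ)₁₃, (R−Rᵀ)₂₁) / (2 sinθ) = (-0.594251, -0.524520, +0.609709)
rvec = θ·k = (-0.252897, -0.223221, +0.259475)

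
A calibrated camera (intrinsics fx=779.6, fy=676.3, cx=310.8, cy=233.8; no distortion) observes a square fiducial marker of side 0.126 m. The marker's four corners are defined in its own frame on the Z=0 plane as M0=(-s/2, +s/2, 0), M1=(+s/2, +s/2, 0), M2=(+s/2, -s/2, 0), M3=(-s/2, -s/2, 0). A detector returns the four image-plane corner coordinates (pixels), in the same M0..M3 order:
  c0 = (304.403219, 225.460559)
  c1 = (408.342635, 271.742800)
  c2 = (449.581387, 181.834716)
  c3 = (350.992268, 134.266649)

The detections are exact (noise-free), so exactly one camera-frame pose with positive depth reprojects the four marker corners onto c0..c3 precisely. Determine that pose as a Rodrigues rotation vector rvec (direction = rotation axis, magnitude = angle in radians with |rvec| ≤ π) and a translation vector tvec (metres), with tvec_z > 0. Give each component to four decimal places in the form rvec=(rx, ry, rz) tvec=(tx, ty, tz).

rvec=(-0.1997, -0.2789, 0.4391) tvec=(0.0727, -0.0377, 0.8239)

Intrinsics K: fx=779.6, fy=676.3, cx=310.8, cy=233.8
Marker side s = 0.126 m; corners in marker frame (Z=0):
  M0 = (-0.0630, +0.0630, 0)
  M1 = (+0.0630, +0.0630, 0)
  M2 = (+0.0630, -0.0630, 0)
  M3 = (-0.0630, -0.0630, 0)
Detected image corners:
  c0 = (304.403219, 225.460559) px
  c1 = (408.342635, 271.742800) px
  c2 = (449.581387, 181.834716) px
  c3 = (350.992268, 134.266649) px
Planar DLT: solve 8×8 A·h = b for H (H[2,2]=1):
  H  [+905.22026 -462.59891 +379.60778]
  H  [+427.30490 +657.07049 +202.86169]
  H  [+0.26945 -0.30248 +1.00000]
B = K⁻¹H; ‖b₁‖=1.213709, ‖b₂‖=1.213709; λ = 2/(‖b₁‖+‖b₂‖) = 0.823920, sign → tz>0 ⇒ λ=+0.823920
r₁ = λ·B[:,0] = (+0.86818,+0.44383,+0.22200); r₂ = λ·B[:,1] = (-0.38954,+0.88665,-0.24922)
r₃ = r₁×r₂ = (-0.30745,+0.12988,+0.94266); SVD([r₁ r₂ r₃]) → R = UVᵀ:
  R  [+0.86818 -0.38954 -0.30745]
  R  [+0.44383 +0.88665 +0.12988]
  R  [+0.22200 -0.24922 +0.94266]
t = (+0.07272, -0.03769, +0.82392) m
tr R = 2.697485; θ = arccos((tr R − 1)/2) = 0.557194 rad = 31.925°
axis k = ((R−Rᵀ)₃₂, (R−Rᵀ)₁₃, (R−Rᵀ)₂₁) / (2 sinθ) = (-0.358451, -0.500611, +0.787973)
rvec = θ·k = (-0.199727, -0.278937, +0.439054)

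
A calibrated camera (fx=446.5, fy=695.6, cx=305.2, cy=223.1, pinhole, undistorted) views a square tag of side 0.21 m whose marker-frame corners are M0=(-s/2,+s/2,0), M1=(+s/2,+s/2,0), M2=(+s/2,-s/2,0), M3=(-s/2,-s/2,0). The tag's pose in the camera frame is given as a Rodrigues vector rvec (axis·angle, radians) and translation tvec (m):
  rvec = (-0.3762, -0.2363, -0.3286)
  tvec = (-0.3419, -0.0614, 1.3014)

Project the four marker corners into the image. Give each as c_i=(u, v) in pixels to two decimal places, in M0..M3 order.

Intrinsics K: fx=446.5, fy=695.6, cx=305.2, cy=223.1
Marker side s = 0.21 m; corners in marker frame (Z=0):
  M0 = (-0.1050, +0.1050, 0)
  M1 = (+0.1050, +0.1050, 0)
  M2 = (+0.1050, -0.1050, 0)
  M3 = (-0.1050, -0.1050, 0)
rvec = (-0.3762, -0.2363, -0.3286), |rvec| = θ = 0.55258 rad = 31.660°
Rodrigues: sinθ=0.52488, 1−cosθ=0.14883; R = I + sinθ·[k]× + (1−cosθ)·[k]×²:
    [+0.92016 +0.35546 -0.16420]
    [-0.26880 +0.87839 +0.39519]
    [+0.28471 -0.31950 +0.90380]
t = (-0.3419, -0.0614, 1.3014) m
M0: Pc = R·M0+t = (-0.40119, +0.05906, +1.23796); u = 446.5·(-0.40119)/1.23796 + 305.2 = 160.4999, v = 695.6·(+0.05906)/1.23796 + 223.1 = 256.2827
M1: Pc = R·M1+t = (-0.20796, +0.00261, +1.29775); u = 446.5·(-0.20796)/1.29775 + 305.2 = 233.6496, v = 695.6·(+0.00261)/1.29775 + 223.1 = 224.4972
M2: Pc = R·M2+t = (-0.28261, -0.18186, +1.36484); u = 446.5·(-0.28261)/1.36484 + 305.2 = 212.7468, v = 695.6·(-0.18186)/1.36484 + 223.1 = 130.4164
M3: Pc = R·M3+t = (-0.47584, -0.12541, +1.30505); u = 446.5·(-0.47584)/1.30505 + 305.2 = 142.4002, v = 695.6·(-0.12541)/1.30505 + 223.1 = 156.2576

c0=(160.50, 256.28) c1=(233.65, 224.50) c2=(212.75, 130.42) c3=(142.40, 156.26)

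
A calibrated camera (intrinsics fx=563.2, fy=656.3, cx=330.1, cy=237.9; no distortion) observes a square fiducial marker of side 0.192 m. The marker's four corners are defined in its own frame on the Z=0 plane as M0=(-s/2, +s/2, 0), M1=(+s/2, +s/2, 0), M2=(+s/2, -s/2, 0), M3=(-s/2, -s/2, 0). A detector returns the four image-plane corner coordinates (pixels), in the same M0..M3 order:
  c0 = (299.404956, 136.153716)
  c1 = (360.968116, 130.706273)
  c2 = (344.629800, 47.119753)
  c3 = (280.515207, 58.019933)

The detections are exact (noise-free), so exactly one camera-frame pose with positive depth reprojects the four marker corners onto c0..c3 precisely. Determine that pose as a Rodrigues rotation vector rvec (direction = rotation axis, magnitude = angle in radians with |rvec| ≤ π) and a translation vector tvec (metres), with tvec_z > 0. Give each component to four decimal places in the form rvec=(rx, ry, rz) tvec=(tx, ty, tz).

Intrinsics K: fx=563.2, fy=656.3, cx=330.1, cy=237.9
Marker side s = 0.192 m; corners in marker frame (Z=0):
  M0 = (-0.0960, +0.0960, 0)
  M1 = (+0.0960, +0.0960, 0)
  M2 = (+0.0960, -0.0960, 0)
  M3 = (-0.0960, -0.0960, 0)
Detected image corners:
  c0 = (299.404956, 136.153716) px
  c1 = (360.968116, 130.706273) px
  c2 = (344.629800, 47.119753) px
  c3 = (280.515207, 58.019933) px
Planar DLT: solve 8×8 A·h = b for H (H[2,2]=1):
  H  [+224.00974 +188.80226 +320.66685]
  H  [-71.99121 +448.73785 +94.29551]
  H  [-0.32075 +0.30138 +1.00000]
B = K⁻¹H; ‖b₁‖=0.667849, ‖b₂‖=0.667849; λ = 2/(‖b₁‖+‖b₂‖) = 1.497345, sign → tz>0 ⇒ λ=+1.497345
r₁ = λ·B[:,0] = (+0.87706,+0.00985,-0.48028); r₂ = λ·B[:,1] = (+0.23746,+0.86021,+0.45127)
r₃ = r₁×r₂ = (+0.41759,-0.50984,+0.75212); SVD([r₁ r₂ r₃]) → R = UVᵀ:
  R  [+0.87706 +0.23746 +0.41759]
  R  [+0.00985 +0.86021 -0.50984]
  R  [-0.48028 +0.45127 +0.75212]
t = (-0.02508, -0.32763, +1.49735) m
tr R = 2.489393; θ = arccos((tr R − 1)/2) = 0.730716 rad = 41.867°
axis k = ((R−Rᵀ)₃₂, (R−Rᵀ)₁₃, (R−Rᵀ)₂₁) / (2 sinθ) = (+0.720039, +0.672657, -0.170521)
rvec = θ·k = (+0.526144, +0.491521, -0.124602)

rvec=(0.5261, 0.4915, -0.1246) tvec=(-0.0251, -0.3276, 1.4973)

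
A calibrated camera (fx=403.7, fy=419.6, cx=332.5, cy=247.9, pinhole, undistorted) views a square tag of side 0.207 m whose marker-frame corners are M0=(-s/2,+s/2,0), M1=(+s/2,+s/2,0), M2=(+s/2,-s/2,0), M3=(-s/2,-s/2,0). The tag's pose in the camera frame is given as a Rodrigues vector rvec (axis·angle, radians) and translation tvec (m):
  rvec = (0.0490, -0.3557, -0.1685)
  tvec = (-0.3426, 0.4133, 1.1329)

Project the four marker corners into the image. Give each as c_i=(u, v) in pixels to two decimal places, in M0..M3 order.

c0=(178.36, 450.25) c1=(253.25, 425.31) c2=(240.96, 354.03) c3=(164.17, 374.71)

Intrinsics K: fx=403.7, fy=419.6, cx=332.5, cy=247.9
Marker side s = 0.207 m; corners in marker frame (Z=0):
  M0 = (-0.1035, +0.1035, 0)
  M1 = (+0.1035, +0.1035, 0)
  M2 = (+0.1035, -0.1035, 0)
  M3 = (-0.1035, -0.1035, 0)
rvec = (0.0490, -0.3557, -0.1685), |rvec| = θ = 0.39663 rad = 22.725°
Rodrigues: sinθ=0.38631, 1−cosθ=0.07763; R = I + sinθ·[k]× + (1−cosθ)·[k]×²:
    [+0.92355 +0.15552 -0.35052]
    [-0.17272 +0.98480 -0.01815]
    [+0.34237 +0.07730 +0.93638]
t = (-0.3426, 0.4133, 1.1329) m
M0: Pc = R·M0+t = (-0.42209, +0.53310, +1.10547); u = 403.7·(-0.42209)/1.10547 + 332.5 = 178.3581, v = 419.6·(+0.53310)/1.10547 + 247.9 = 450.2494
M1: Pc = R·M1+t = (-0.23092, +0.49735, +1.17634); u = 403.7·(-0.23092)/1.17634 + 332.5 = 253.2531, v = 419.6·(+0.49735)/1.17634 + 247.9 = 425.3054
M2: Pc = R·M2+t = (-0.26311, +0.29350, +1.16033); u = 403.7·(-0.26311)/1.16033 + 332.5 = 240.9602, v = 419.6·(+0.29350)/1.16033 + 247.9 = 354.0341
M3: Pc = R·M3+t = (-0.45428, +0.32925, +1.08946); u = 403.7·(-0.45428)/1.08946 + 332.5 = 164.1655, v = 419.6·(+0.32925)/1.08946 + 247.9 = 374.7082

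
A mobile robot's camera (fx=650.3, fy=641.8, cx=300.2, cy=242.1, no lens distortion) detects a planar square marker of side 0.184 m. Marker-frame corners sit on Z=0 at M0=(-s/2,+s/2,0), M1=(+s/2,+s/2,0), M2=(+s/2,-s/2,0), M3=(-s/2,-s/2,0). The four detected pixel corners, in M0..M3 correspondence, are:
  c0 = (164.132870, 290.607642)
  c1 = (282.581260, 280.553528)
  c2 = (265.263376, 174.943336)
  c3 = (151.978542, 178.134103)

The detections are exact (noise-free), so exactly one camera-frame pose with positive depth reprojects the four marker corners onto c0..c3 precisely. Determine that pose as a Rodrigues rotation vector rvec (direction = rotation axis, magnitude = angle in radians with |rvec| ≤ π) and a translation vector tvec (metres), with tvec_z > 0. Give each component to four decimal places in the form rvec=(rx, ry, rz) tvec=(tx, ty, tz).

Intrinsics K: fx=650.3, fy=641.8, cx=300.2, cy=242.1
Marker side s = 0.184 m; corners in marker frame (Z=0):
  M0 = (-0.0920, +0.0920, 0)
  M1 = (+0.0920, +0.0920, 0)
  M2 = (+0.0920, -0.0920, 0)
  M3 = (-0.0920, -0.0920, 0)
Detected image corners:
  c0 = (164.132870, 290.607642) px
  c1 = (282.581260, 280.553528) px
  c2 = (265.263376, 174.943336) px
  c3 = (151.978542, 178.134103) px
Planar DLT: solve 8×8 A·h = b for H (H[2,2]=1):
  H  [+699.50984 +19.27069 +217.52828]
  H  [+39.55676 +526.55247 +229.53860]
  H  [+0.32486 -0.28352 +1.00000]
B = K⁻¹H; ‖b₁‖=0.982943, ‖b₂‖=0.982943; λ = 2/(‖b₁‖+‖b₂‖) = 1.017353, sign → tz>0 ⇒ λ=+1.017353
r₁ = λ·B[:,0] = (+0.94177,-0.06197,+0.33050); r₂ = λ·B[:,1] = (+0.16330,+0.94347,-0.28844)
r₃ = r₁×r₂ = (-0.29394,+0.32561,+0.89865); SVD([r₁ r₂ r₃]) → R = UVᵀ:
  R  [+0.94177 +0.16330 -0.29394]
  R  [-0.06197 +0.94347 +0.32561]
  R  [+0.33050 -0.28844 +0.89865]
t = (-0.12933, -0.01991, +1.01735) m
tr R = 2.783895; θ = arccos((tr R − 1)/2) = 0.469162 rad = 26.881°
axis k = ((R−Rᵀ)₃₂, (R−Rᵀ)₁₃, (R−Rᵀ)₂₁) / (2 sinθ) = (-0.679045, -0.690537, -0.249111)
rvec = θ·k = (-0.318582, -0.323974, -0.116873)

rvec=(-0.3186, -0.3240, -0.1169) tvec=(-0.1293, -0.0199, 1.0174)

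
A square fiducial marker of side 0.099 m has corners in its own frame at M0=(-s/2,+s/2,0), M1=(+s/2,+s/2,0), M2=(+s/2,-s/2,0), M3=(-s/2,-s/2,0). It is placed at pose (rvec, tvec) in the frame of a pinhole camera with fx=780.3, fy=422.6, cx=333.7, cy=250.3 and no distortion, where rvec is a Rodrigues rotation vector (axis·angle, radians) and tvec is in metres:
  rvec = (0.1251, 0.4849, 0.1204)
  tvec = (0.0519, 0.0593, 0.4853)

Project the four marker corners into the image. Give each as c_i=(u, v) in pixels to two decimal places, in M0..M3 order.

c0=(340.08, 333.06) c1=(484.97, 353.91) c2=(504.35, 266.72) c3=(353.46, 253.14)

Intrinsics K: fx=780.3, fy=422.6, cx=333.7, cy=250.3
Marker side s = 0.099 m; corners in marker frame (Z=0):
  M0 = (-0.0495, +0.0495, 0)
  M1 = (+0.0495, +0.0495, 0)
  M2 = (+0.0495, -0.0495, 0)
  M3 = (-0.0495, -0.0495, 0)
rvec = (0.1251, 0.4849, 0.1204), |rvec| = θ = 0.51505 rad = 29.510°
Rodrigues: sinθ=0.49258, 1−cosθ=0.12973; R = I + sinθ·[k]× + (1−cosθ)·[k]×²:
    [+0.87792 -0.08548 +0.47111]
    [+0.14481 +0.98526 -0.09109]
    [-0.45638 +0.14819 +0.87736]
t = (0.0519, 0.0593, 0.4853) m
M0: Pc = R·M0+t = (+0.00421, +0.10090, +0.51523); u = 780.3·(+0.00421)/0.51523 + 333.7 = 340.0782, v = 422.6·(+0.10090)/0.51523 + 250.3 = 333.0620
M1: Pc = R·M1+t = (+0.09113, +0.11524, +0.47004); u = 780.3·(+0.09113)/0.47004 + 333.7 = 484.9739, v = 422.6·(+0.11524)/0.47004 + 250.3 = 353.9067
M2: Pc = R·M2+t = (+0.09959, +0.01770, +0.45537); u = 780.3·(+0.09959)/0.45537 + 333.7 = 504.3486, v = 422.6·(+0.01770)/0.45537 + 250.3 = 266.7243
M3: Pc = R·M3+t = (+0.01267, +0.00336, +0.50056); u = 780.3·(+0.01267)/0.50056 + 333.7 = 353.4573, v = 422.6·(+0.00336)/0.50056 + 250.3 = 253.1380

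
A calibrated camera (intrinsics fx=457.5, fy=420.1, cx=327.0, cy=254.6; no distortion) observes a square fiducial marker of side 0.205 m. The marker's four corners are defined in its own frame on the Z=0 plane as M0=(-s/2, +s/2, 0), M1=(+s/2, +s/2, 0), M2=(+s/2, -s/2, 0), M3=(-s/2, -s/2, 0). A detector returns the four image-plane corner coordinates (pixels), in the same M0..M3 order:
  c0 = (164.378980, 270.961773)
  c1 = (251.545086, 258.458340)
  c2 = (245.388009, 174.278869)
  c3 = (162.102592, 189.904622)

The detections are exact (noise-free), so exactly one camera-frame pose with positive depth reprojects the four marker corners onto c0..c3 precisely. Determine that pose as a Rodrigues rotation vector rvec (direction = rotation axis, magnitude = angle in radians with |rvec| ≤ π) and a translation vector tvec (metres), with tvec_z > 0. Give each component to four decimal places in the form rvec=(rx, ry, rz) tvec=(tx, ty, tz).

Intrinsics K: fx=457.5, fy=420.1, cx=327.0, cy=254.6
Marker side s = 0.205 m; corners in marker frame (Z=0):
  M0 = (-0.1025, +0.1025, 0)
  M1 = (+0.1025, +0.1025, 0)
  M2 = (+0.1025, -0.1025, 0)
  M3 = (-0.1025, -0.1025, 0)
Detected image corners:
  c0 = (164.378980, 270.961773) px
  c1 = (251.545086, 258.458340) px
  c2 = (245.388009, 174.278869) px
  c3 = (162.102592, 189.904622) px
Planar DLT: solve 8×8 A·h = b for H (H[2,2]=1):
  H  [+370.17917 -23.12429 +204.84575]
  H  [-117.98978 +355.65791 +222.66537]
  H  [-0.22031 -0.21122 +1.00000]
B = K⁻¹H; ‖b₁‖=1.002279, ‖b₂‖=1.002279; λ = 2/(‖b₁‖+‖b₂‖) = 0.997726, sign → tz>0 ⇒ λ=+0.997726
r₁ = λ·B[:,0] = (+0.96440,-0.14701,-0.21981); r₂ = λ·B[:,1] = (+0.10020,+0.97239,-0.21074)
r₃ = r₁×r₂ = (+0.24472,+0.18121,+0.95251); SVD([r₁ r₂ r₃]) → R = UVᵀ:
  R  [+0.96440 +0.10020 +0.24472]
  R  [-0.14701 +0.97239 +0.18121]
  R  [-0.21981 -0.21074 +0.95251]
t = (-0.26640, -0.07584, +0.99773) m
tr R = 2.889307; θ = arccos((tr R − 1)/2) = 0.334260 rad = 19.152°
axis k = ((R−Rᵀ)₃₂, (R−Rᵀ)₁₃, (R−Rᵀ)₂₁) / (2 sinθ) = (-0.597356, +0.707969, -0.376755)
rvec = θ·k = (-0.199672, +0.236646, -0.125934)

rvec=(-0.1997, 0.2366, -0.1259) tvec=(-0.2664, -0.0758, 0.9977)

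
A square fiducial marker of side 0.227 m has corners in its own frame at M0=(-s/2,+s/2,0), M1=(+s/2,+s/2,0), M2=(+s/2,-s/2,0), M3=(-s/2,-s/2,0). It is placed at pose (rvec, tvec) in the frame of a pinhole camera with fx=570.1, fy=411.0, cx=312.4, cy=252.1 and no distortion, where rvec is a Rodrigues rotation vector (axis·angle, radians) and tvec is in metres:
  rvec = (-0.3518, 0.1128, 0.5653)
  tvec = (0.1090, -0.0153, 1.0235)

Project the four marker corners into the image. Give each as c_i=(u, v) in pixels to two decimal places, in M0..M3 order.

c0=(285.43, 258.90) c1=(396.55, 307.85) c2=(458.97, 233.28) c3=(352.11, 190.50)

Intrinsics K: fx=570.1, fy=411.0, cx=312.4, cy=252.1
Marker side s = 0.227 m; corners in marker frame (Z=0):
  M0 = (-0.1135, +0.1135, 0)
  M1 = (+0.1135, +0.1135, 0)
  M2 = (+0.1135, -0.1135, 0)
  M3 = (-0.1135, -0.1135, 0)
rvec = (-0.3518, 0.1128, 0.5653), |rvec| = θ = 0.67532 rad = 38.693°
Rodrigues: sinθ=0.62514, 1−cosθ=0.21949; R = I + sinθ·[k]× + (1−cosθ)·[k]×²:
    [+0.84008 -0.54240 +0.00871]
    [+0.50420 +0.78663 +0.35635]
    [-0.20013 -0.29497 +0.93431]
t = (0.1090, -0.0153, 1.0235) m
M0: Pc = R·M0+t = (-0.04791, +0.01676, +1.01274); u = 570.1·(-0.04791)/1.01274 + 312.4 = 285.4294, v = 411.0·(+0.01676)/1.01274 + 252.1 = 258.9001
M1: Pc = R·M1+t = (+0.14279, +0.13121, +0.96731); u = 570.1·(+0.14279)/0.96731 + 312.4 = 396.5537, v = 411.0·(+0.13121)/0.96731 + 252.1 = 307.8500
M2: Pc = R·M2+t = (+0.26591, -0.04736, +1.03426); u = 570.1·(+0.26591)/1.03426 + 312.4 = 458.9736, v = 411.0·(-0.04736)/1.03426 + 252.1 = 233.2815
M3: Pc = R·M3+t = (+0.07521, -0.16181, +1.07969); u = 570.1·(+0.07521)/1.07969 + 312.4 = 352.1144, v = 411.0·(-0.16181)/1.07969 + 252.1 = 190.5049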